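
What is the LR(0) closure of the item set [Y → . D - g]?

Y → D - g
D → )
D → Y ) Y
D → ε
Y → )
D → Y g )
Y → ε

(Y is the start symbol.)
{ [D → . )], [D → . Y ) Y], [D → . Y g )], [D → .], [Y → . )], [Y → . D - g], [Y → .] }

Start with: [Y → . D - g]
  [Y → . D - g] has the dot before D: add [D → . )], [D → . Y ) Y], [D → .], [D → . Y g )]
  [D → . Y ) Y] has the dot before Y: add [Y → . )], [Y → .]
No further items can be added.

CLOSURE = { [D → . )], [D → . Y ) Y], [D → . Y g )], [D → .], [Y → . )], [Y → . D - g], [Y → .] }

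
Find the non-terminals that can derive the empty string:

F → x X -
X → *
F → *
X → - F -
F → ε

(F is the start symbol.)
A non-terminal is nullable if it can derive ε (the empty string): either it has an ε-production, or it has a production whose right-hand side consists entirely of nullable non-terminals.

ε-productions: F → ε
So F is immediately nullable.
No further non-terminal can be added: every production for the remaining non-terminals contains a terminal or a non-nullable non-terminal.
Nullable = { 'F' }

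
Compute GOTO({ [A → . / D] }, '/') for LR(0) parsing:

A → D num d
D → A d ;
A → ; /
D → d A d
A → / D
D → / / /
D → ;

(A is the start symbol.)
GOTO(I, '/') = CLOSURE({ [A → αX.β] : [A → α.Xβ] ∈ I, X = '/' })

Items with dot before '/', with the dot advanced:
  [A → . / D] → [A → / . D]
Closure of the advanced items:
  [A → / . D] has the dot before D: add [D → . A d ;], [D → . d A d], [D → . / / /], [D → . ;]
  [D → . A d ;] has the dot before A: add [A → . D num d], [A → . ; /], [A → . / D]

GOTO = { [A → . / D], [A → . ; /], [A → . D num d], [A → / . D], [D → . / / /], [D → . ;], [D → . A d ;], [D → . d A d] }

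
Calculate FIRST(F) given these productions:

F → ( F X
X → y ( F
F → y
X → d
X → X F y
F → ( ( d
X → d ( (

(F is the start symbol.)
To compute FIRST(F), examine every production with F on the left-hand side, reading each right-hand side left to right until a non-nullable symbol is reached.

From F → ( F X:
  - '(' is a terminal: add '(' and stop
From F → y:
  - y is a terminal: add 'y' and stop
From F → ( ( d:
  - '(' is a terminal: add '(' and stop

Collecting: FIRST(F) = { '(', 'y' }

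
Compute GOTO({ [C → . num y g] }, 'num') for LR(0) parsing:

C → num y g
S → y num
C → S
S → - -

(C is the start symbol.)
GOTO(I, 'num') = CLOSURE({ [A → αX.β] : [A → α.Xβ] ∈ I, X = 'num' })

Items with dot before 'num', with the dot advanced:
  [C → . num y g] → [C → num . y g]
Closure adds nothing (no advanced item has the dot before a non-terminal).

GOTO = { [C → num . y g] }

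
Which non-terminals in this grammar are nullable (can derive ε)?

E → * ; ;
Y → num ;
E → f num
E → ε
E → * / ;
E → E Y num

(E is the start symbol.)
A non-terminal is nullable if it can derive ε (the empty string): either it has an ε-production, or it has a production whose right-hand side consists entirely of nullable non-terminals.

ε-productions: E → ε
So E is immediately nullable.
No further non-terminal can be added: every production for the remaining non-terminals contains a terminal or a non-nullable non-terminal.
Nullable = { 'E' }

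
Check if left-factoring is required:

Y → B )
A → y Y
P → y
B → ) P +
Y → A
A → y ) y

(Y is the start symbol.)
Left-factoring is needed when two productions for the same non-terminal
share a common prefix on the right-hand side.

Productions for Y:
  Y → B )
  Y → A
Productions for A:
  A → y Y
  A → y ) y

Found common prefix 'y' in productions for A

Answer: Yes, A has productions with common prefix 'y'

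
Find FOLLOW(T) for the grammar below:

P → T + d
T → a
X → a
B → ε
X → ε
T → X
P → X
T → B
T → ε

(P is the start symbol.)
{ '+' }

In P → T + d: T is followed by '+' d, add FIRST('+' d) \ {ε} = { '+' }

Taking the union: FOLLOW(T) = { '+' }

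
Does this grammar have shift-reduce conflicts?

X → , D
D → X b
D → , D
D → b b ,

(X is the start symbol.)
A shift-reduce conflict occurs when an LR(0) state has both:
  - a complete (reduce) item [A → α .] (dot at the end), and
  - a shift item [B → β . c γ] (dot before a terminal).

Augment with X' → X and build the canonical LR(0) collection (I0 = CLOSURE({[X' → . X]}), then GOTO on every symbol after a dot until no new states appear). It has 11 states:
  I0: { [X → . , D], [X' → . X] }  — shift
  I1: { [D → . , D], [D → . X b], [D → . b b ,], [X → , . D], [X → . , D] }  — shift
  I2: { [X' → X .] }  — accept
  I3: { [D → , . D], [D → . , D], [D → . X b], [D → . b b ,], [X → , . D], [X → . , D] }  — shift
  I4: { [X → , D .] }  — reduce
  I5: { [D → X . b] }  — shift
  I6: { [D → b . b ,] }  — shift
  I7: { [D → b b . ,] }  — shift
  I8: { [D → b b , .] }  — reduce
  I9: { [D → X b .] }  — reduce
  I10: { [D → , D .], [X → , D .] }  — 2 reduces

No state contains both a complete item and a shift item.

Answer: No shift-reduce conflicts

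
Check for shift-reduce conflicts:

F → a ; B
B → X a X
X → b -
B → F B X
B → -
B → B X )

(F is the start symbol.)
A shift-reduce conflict occurs when an LR(0) state has both:
  - a complete (reduce) item [A → α .] (dot at the end), and
  - a shift item [B → β . c γ] (dot before a terminal).

Augment with F' → F and build the canonical LR(0) collection (I0 = CLOSURE({[F' → . F]}), then GOTO on every symbol after a dot until no new states appear). It has 16 states:
  I0: { [F → . a ; B], [F' → . F] }  — shift
  I1: { [F' → F .] }  — accept
  I2: { [F → a . ; B] }  — shift
  I3: { [B → . -], [B → . B X )], [B → . F B X], [B → . X a X], [F → . a ; B], [F → a ; . B], [X → . b -] }  — shift
  I4: { [B → - .] }  — reduce
  I5: { [B → B . X )], [F → a ; B .], [X → . b -] }  — shift, reduce
  I6: { [B → . -], [B → . B X )], [B → . F B X], [B → . X a X], [B → F . B X], [F → . a ; B], [X → . b -] }  — shift
  I7: { [B → X . a X] }  — shift
  I8: { [X → b . -] }  — shift
  I9: { [X → b - .] }  — reduce
  I10: { [B → X a . X], [X → . b -] }  — shift
  I11: { [B → X a X .] }  — reduce
  I12: { [B → B . X )], [B → F B . X], [X → . b -] }  — shift
  I13: { [B → B X . )], [B → F B X .] }  — shift, reduce
  I14: { [B → B X ) .] }  — reduce
  I15: { [B → B X . )] }  — shift

I5 contains reduce item [F → a ; B .] and shift item [X → . b -] — shift-reduce conflict.
I13 contains reduce item [B → F B X .] and shift item [B → B X . )] — shift-reduce conflict.

Answer: Yes — I5: [F → a ; B .] vs [X → . b -]; I13: [B → F B X .] vs [B → B X . )]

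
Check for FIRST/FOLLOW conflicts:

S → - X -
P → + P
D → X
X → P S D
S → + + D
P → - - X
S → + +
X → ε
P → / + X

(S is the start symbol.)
Nullable non-terminals: D, X.
FIRST sets used below: FIRST(P) = { '+', '-', '/' }
D has a nullable alternative but only one production, so nothing to check.

X: nullable alternative(s) X → ε; FOLLOW(X) = { $, '+', '-', '/' }
  X → P S D: FIRST \ {ε} = { '+', '-', '/' } — overlaps FOLLOW(X) on { '+', '-', '/' }: CONFLICT
  X → ε: FIRST \ {ε} = { } — this is the only nullable alternative, skip

P, S have no nullable alternative, so no FIRST/FOLLOW check is needed there.

So the grammar has 1 FIRST/FOLLOW conflict (marked CONFLICT above).

Answer: Yes. X → P S D with FOLLOW(X) on { '+', '-', '/' }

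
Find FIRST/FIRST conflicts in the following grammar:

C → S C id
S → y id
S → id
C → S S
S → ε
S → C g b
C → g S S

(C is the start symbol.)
Yes. C → S C id / C → S S on { 'g', 'id', 'y' }; C → S C id / C → g S S on { 'g' }; C → S S / C → g S S on { 'g' }; S → y id / S → C g b on { 'y' }; S → id / S → C g b on { 'id' }

A FIRST/FIRST conflict occurs when two productions N → α and N → β for the same non-terminal have FIRST(α) ∩ FIRST(β) ≠ ∅ (with ε ∈ FIRST of a nullable right-hand side, so two nullable alternatives also conflict).

FIRST sets of the non-terminals at (or reachable through a nullable prefix from) the front of some alternative:
  FIRST(S) = { 'g', 'id', 'y', ε }
  FIRST(C) = { 'g', 'id', 'y', ε }

Productions for C:
  C → S C id: FIRST = { 'g', 'id', 'y' }
  C → S S: FIRST = { 'g', 'id', 'y', ε }
  C → g S S: FIRST = { 'g' }
Productions for S:
  S → y id: FIRST = { 'y' }
  S → id: FIRST = { 'id' }
  S → ε: FIRST = { ε }
  S → C g b: FIRST = { 'g', 'id', 'y' }

Conflict for C: C → S C id and C → S S
  Overlap: { 'g', 'id', 'y' }
Conflict for C: C → S C id and C → g S S
  Overlap: { 'g' }
Conflict for C: C → S S and C → g S S
  Overlap: { 'g' }
Conflict for S: S → y id and S → C g b
  Overlap: { 'y' }
Conflict for S: S → id and S → C g b
  Overlap: { 'id' }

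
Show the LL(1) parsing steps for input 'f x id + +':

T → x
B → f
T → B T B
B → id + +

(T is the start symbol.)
Stack is shown with the top on the left.

Stack     Input         Action
------------------------------
T $       f x id + + $  output T → B T B
B T B $   f x id + + $  output B → f
f T B $   f x id + + $  match 'f'
T B $     x id + + $    output T → x
x B $     x id + + $    match 'x'
B $       id + + $      output B → id + +
id + + $  id + + $      match 'id'
+ + $     + + $         match '+'
+ $       + $           match '+'
$         $             accept

The string is accepted.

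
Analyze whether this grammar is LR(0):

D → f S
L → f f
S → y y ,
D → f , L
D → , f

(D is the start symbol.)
Yes, the grammar is LR(0)

A grammar is LR(0) if no state in the canonical LR(0) collection has:
  - both a shift item (dot before a terminal) and a complete item (shift-reduce conflict), or
  - two or more complete items (reduce-reduce conflict; the accept item [D' → D .] counts as a complete item here).

Augment with D' → D and build the canonical LR(0) collection (I0 = CLOSURE({[D' → . D]}), then GOTO on every symbol after a dot until no new states appear). It has 13 states:
  I0: { [D → . , f], [D → . f , L], [D → . f S], [D' → . D] }  — shift
  I1: { [D → , . f] }  — shift
  I2: { [D' → D .] }  — accept
  I3: { [D → f . , L], [D → f . S], [S → . y y ,] }  — shift
  I4: { [D → f , . L], [L → . f f] }  — shift
  I5: { [D → f S .] }  — reduce
  I6: { [S → y . y ,] }  — shift
  I7: { [S → y y . ,] }  — shift
  I8: { [S → y y , .] }  — reduce
  I9: { [D → f , L .] }  — reduce
  I10: { [L → f . f] }  — shift
  I11: { [L → f f .] }  — reduce
  I12: { [D → , f .] }  — reduce

Every state is either a pure shift/goto state or contains exactly one complete item and nothing to shift — no conflicts. The grammar is LR(0).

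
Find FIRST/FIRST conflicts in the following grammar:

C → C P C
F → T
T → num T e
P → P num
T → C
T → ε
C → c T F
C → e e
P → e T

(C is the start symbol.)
Yes. C → C P C / C → c T F on { 'c' }; C → C P C / C → e e on { 'e' }; P → P num / P → e T on { 'e' }

FIRST sets of the non-terminals at (or reachable through a nullable prefix from) the front of some alternative:
  FIRST(C) = { 'c', 'e' }
  FIRST(P) = { 'e' }

Productions for C:
  C → C P C: FIRST = { 'c', 'e' }
  C → c T F: FIRST = { 'c' }
  C → e e: FIRST = { 'e' }
Productions for T:
  T → num T e: FIRST = { 'num' }
  T → C: FIRST = { 'c', 'e' }
  T → ε: FIRST = { ε }
Productions for P:
  P → P num: FIRST = { 'e' }
  P → e T: FIRST = { 'e' }
F has only one production, so no FIRST/FIRST conflict is possible there.

Conflict for C: C → C P C and C → c T F
  Overlap: { 'c' }
Conflict for C: C → C P C and C → e e
  Overlap: { 'e' }
Conflict for P: P → P num and P → e T
  Overlap: { 'e' }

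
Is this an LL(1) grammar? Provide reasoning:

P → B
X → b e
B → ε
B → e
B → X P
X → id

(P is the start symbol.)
A grammar is LL(1) if for each non-terminal N with multiple productions, the predict sets of those productions are pairwise disjoint, where PREDICT(N → α) = (FIRST(α) \ {ε}) ∪ (FOLLOW(N) if α ⇒* ε).

Relevant sets:
  FIRST(X) = { 'b', 'id' }
  FOLLOW(B) = { $ }

For X:
  PREDICT(X → b e) = { 'b' }
  PREDICT(X → id) = { 'id' }
For B:
  PREDICT(B → ε) = { $ }
  PREDICT(B → e) = { 'e' }
  PREDICT(B → X P) = { 'b', 'id' }
P has a single production, so nothing to check there.

All predict sets are disjoint. The grammar IS LL(1).

Answer: Yes, the grammar is LL(1).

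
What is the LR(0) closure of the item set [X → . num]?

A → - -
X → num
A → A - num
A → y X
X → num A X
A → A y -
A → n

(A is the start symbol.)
To compute CLOSURE, for each item [A → α.Bβ] where B is a non-terminal, add [B → .γ] for all productions B → γ; repeat for the newly added items until nothing changes.

Start with: [X → . num]
The dot precedes the terminal num, so nothing is added.

CLOSURE = { [X → . num] }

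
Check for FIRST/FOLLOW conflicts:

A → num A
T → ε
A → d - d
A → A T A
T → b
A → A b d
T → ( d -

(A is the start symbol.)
A FIRST/FOLLOW conflict occurs when a non-terminal N has a nullable alternative N → β (β ⇒* ε) and another alternative N → α with FIRST(α) ∩ FOLLOW(N) ≠ ∅: on such a lookahead the parser cannot decide between expanding α and letting N vanish via β.

Nullable non-terminals: T.

T: nullable alternative(s) T → ε; FOLLOW(T) = { 'd', 'num' }
  T → ε: FIRST \ {ε} = { } — this is the only nullable alternative, skip
  T → b: FIRST \ {ε} = { 'b' } — disjoint from FOLLOW(T)
  T → ( d -: FIRST \ {ε} = { '(' } — disjoint from FOLLOW(T)

A has no nullable alternative, so no FIRST/FOLLOW check is needed there.

No FIRST/FOLLOW conflicts found.

Answer: No FIRST/FOLLOW conflicts.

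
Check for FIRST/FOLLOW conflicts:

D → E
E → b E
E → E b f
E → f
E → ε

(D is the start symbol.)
A FIRST/FOLLOW conflict occurs when a non-terminal N has a nullable alternative N → β (β ⇒* ε) and another alternative N → α with FIRST(α) ∩ FOLLOW(N) ≠ ∅: on such a lookahead the parser cannot decide between expanding α and letting N vanish via β.

Nullable non-terminals: D, E.
FIRST sets used below: FIRST(E) = { 'b', 'f', ε }
D has a nullable alternative but only one production, so nothing to check.

E: nullable alternative(s) E → ε; FOLLOW(E) = { $, 'b' }
  E → b E: FIRST \ {ε} = { 'b' } — overlaps FOLLOW(E) on { 'b' }: CONFLICT
  E → E b f: FIRST \ {ε} = { 'b', 'f' } — overlaps FOLLOW(E) on { 'b' }: CONFLICT
  E → f: FIRST \ {ε} = { 'f' } — disjoint from FOLLOW(E)
  E → ε: FIRST \ {ε} = { } — this is the only nullable alternative, skip

So the grammar has 2 FIRST/FOLLOW conflicts (marked CONFLICT above).

Answer: Yes. E → b E with FOLLOW(E) on { 'b' }; E → E b f with FOLLOW(E) on { 'b' }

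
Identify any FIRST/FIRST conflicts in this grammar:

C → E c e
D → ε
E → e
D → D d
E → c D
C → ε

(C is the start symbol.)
FIRST sets of the non-terminals at (or reachable through a nullable prefix from) the front of some alternative:
  FIRST(E) = { 'c', 'e' }
  FIRST(D) = { 'd', ε }

Productions for C:
  C → E c e: FIRST = { 'c', 'e' }
  C → ε: FIRST = { ε }
Productions for D:
  D → ε: FIRST = { ε }
  D → D d: FIRST = { 'd' }
Productions for E:
  E → e: FIRST = { 'e' }
  E → c D: FIRST = { 'c' }

All alternatives of each non-terminal have pairwise disjoint FIRST sets.

Answer: No FIRST/FIRST conflicts.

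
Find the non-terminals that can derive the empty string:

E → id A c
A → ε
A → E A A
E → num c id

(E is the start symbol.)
ε-productions: A → ε
So A is immediately nullable.
No further non-terminal can be added: every production for the remaining non-terminals contains a terminal or a non-nullable non-terminal.
Nullable = { 'A' }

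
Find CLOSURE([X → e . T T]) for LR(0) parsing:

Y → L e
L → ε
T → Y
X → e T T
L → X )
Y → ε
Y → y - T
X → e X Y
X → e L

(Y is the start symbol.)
Start with: [X → e . T T]
  [X → e . T T] has the dot before T: add [T → . Y]
  [T → . Y] has the dot before Y: add [Y → . L e], [Y → .], [Y → . y - T]
  [Y → . L e] has the dot before L: add [L → .], [L → . X )]
  [L → . X )] has the dot before X: add [X → . e T T], [X → . e X Y], [X → . e L]
No further items can be added.

CLOSURE = { [L → . X )], [L → .], [T → . Y], [X → . e L], [X → . e T T], [X → . e X Y], [X → e . T T], [Y → . L e], [Y → . y - T], [Y → .] }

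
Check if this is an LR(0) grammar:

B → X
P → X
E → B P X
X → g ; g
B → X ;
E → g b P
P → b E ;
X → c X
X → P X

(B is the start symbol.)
Augment with B' → B and build the canonical LR(0) collection (I0 = CLOSURE({[B' → . B]}), then GOTO on every symbol after a dot until no new states appear). It has 21 states:
  I0: { [B → . X ;], [B → . X], [B' → . B], [P → . X], [P → . b E ;], [X → . P X], [X → . c X], [X → . g ; g] }  — shift
  I1: { [B' → B .] }  — accept
  I2: { [P → . X], [P → . b E ;], [X → . P X], [X → . c X], [X → . g ; g], [X → P . X] }  — shift
  I3: { [B → X . ;], [B → X .], [P → X .] }  — shift, 2 reduces
  I4: { [B → . X ;], [B → . X], [E → . B P X], [E → . g b P], [P → . X], [P → . b E ;], [P → b . E ;], [X → . P X], [X → . c X], [X → . g ; g] }  — shift
  I5: { [P → . X], [P → . b E ;], [X → . P X], [X → . c X], [X → . g ; g], [X → c . X] }  — shift
  I6: { [X → g . ; g] }  — shift
  I7: { [X → g ; . g] }  — shift
  I8: { [X → g ; g .] }  — reduce
  I9: { [P → X .], [X → c X .] }  — 2 reduces
  I10: { [E → B . P X], [P → . X], [P → . b E ;], [X → . P X], [X → . c X], [X → . g ; g] }  — shift
  I11: { [P → b E . ;] }  — shift
  I12: { [E → g . b P], [X → g . ; g] }  — shift
  I13: { [E → g b . P], [P → . X], [P → . b E ;], [X → . P X], [X → . c X], [X → . g ; g] }  — shift
  I14: { [E → g b P .], [P → . X], [P → . b E ;], [X → . P X], [X → . c X], [X → . g ; g], [X → P . X] }  — shift, reduce
  I15: { [P → X .] }  — reduce
  I16: { [P → X .], [X → P X .] }  — 2 reduces
  I17: { [P → b E ; .] }  — reduce
  I18: { [E → B P . X], [P → . X], [P → . b E ;], [X → . P X], [X → . c X], [X → . g ; g], [X → P . X] }  — shift
  I19: { [E → B P X .], [P → X .], [X → P X .] }  — 3 reduces
  I20: { [B → X ; .] }  — reduce

Conflict in state I3:
  Shift-reduce conflict between [B → X .] and [B → X . ;]
So the grammar is NOT LR(0).

Answer: No. Shift-reduce conflict between [B → X .] and [B → X . ;]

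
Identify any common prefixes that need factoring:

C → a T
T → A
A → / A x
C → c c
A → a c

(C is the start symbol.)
No, left-factoring is not needed

Left-factoring is needed when two productions for the same non-terminal
share a common prefix on the right-hand side.

Productions for C:
  C → a T
  C → c c
Productions for A:
  A → / A x
  A → a c

No common prefixes found.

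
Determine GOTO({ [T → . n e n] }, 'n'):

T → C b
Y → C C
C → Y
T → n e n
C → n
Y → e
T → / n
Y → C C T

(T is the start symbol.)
GOTO(I, 'n') = CLOSURE({ [A → αX.β] : [A → α.Xβ] ∈ I, X = 'n' })

Items with dot before 'n', with the dot advanced:
  [T → . n e n] → [T → n . e n]
Closure adds nothing (no advanced item has the dot before a non-terminal).

GOTO = { [T → n . e n] }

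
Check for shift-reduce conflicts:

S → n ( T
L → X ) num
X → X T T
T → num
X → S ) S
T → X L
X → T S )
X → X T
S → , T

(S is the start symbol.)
Augment with S' → S and build the canonical LR(0) collection (I0 = CLOSURE({[S' → . S]}), then GOTO on every symbol after a dot until no new states appear). It has 22 states:
  I0: { [S → . , T], [S → . n ( T], [S' → . S] }  — shift
  I1: { [S → , . T], [S → . , T], [S → . n ( T], [T → . X L], [T → . num], [X → . S ) S], [X → . T S )], [X → . X T T], [X → . X T] }  — shift
  I2: { [S' → S .] }  — accept
  I3: { [S → n . ( T] }  — shift
  I4: { [S → . , T], [S → . n ( T], [S → n ( . T], [T → . X L], [T → . num], [X → . S ) S], [X → . T S )], [X → . X T T], [X → . X T] }  — shift
  I5: { [X → S . ) S] }  — shift
  I6: { [S → . , T], [S → . n ( T], [S → n ( T .], [X → T . S )] }  — shift, reduce
  I7: { [L → . X ) num], [S → . , T], [S → . n ( T], [T → . X L], [T → . num], [T → X . L], [X → . S ) S], [X → . T S )], [X → . X T T], [X → . X T], [X → X . T T], [X → X . T] }  — shift
  I8: { [T → num .] }  — reduce
  I9: { [T → X L .] }  — reduce
  I10: { [S → . , T], [S → . n ( T], [T → . X L], [T → . num], [X → . S ) S], [X → . T S )], [X → . X T T], [X → . X T], [X → T . S )], [X → X T . T], [X → X T .] }  — shift, reduce
  I11: { [L → . X ) num], [L → X . ) num], [S → . , T], [S → . n ( T], [T → . X L], [T → . num], [T → X . L], [X → . S ) S], [X → . T S )], [X → . X T T], [X → . X T], [X → X . T T], [X → X . T] }  — shift
  I12: { [L → X ) . num] }  — shift
  I13: { [L → X ) num .] }  — reduce
  I14: { [X → S . ) S], [X → T S . )] }  — shift
  I15: { [S → . , T], [S → . n ( T], [X → T . S )], [X → X T T .] }  — shift, reduce
  I16: { [X → T S . )] }  — shift
  I17: { [X → T S ) .] }  — reduce
  I18: { [S → . , T], [S → . n ( T], [X → S ) . S], [X → T S ) .] }  — shift, reduce
  I19: { [X → S ) S .] }  — reduce
  I20: { [S → . , T], [S → . n ( T], [X → S ) . S] }  — shift
  I21: { [S → , T .], [S → . , T], [S → . n ( T], [X → T . S )] }  — shift, reduce

I6 contains reduce item [S → n ( T .] and shift items [S → . , T], [S → . n ( T] — shift-reduce conflict.
I10 contains reduce item [X → X T .] and shift items [S → . , T], [S → . n ( T], [T → . num] — shift-reduce conflict.
I15 contains reduce item [X → X T T .] and shift items [S → . , T], [S → . n ( T] — shift-reduce conflict.
I18 contains reduce item [X → T S ) .] and shift items [S → . , T], [S → . n ( T] — shift-reduce conflict.
I21 contains reduce item [S → , T .] and shift items [S → . , T], [S → . n ( T] — shift-reduce conflict.

Answer: Yes — I6: [S → n ( T .] vs [S → . , T]; I10: [X → X T .] vs [S → . , T]; I15: [X → X T T .] vs [S → . , T]; I18: [X → T S ) .] vs [S → . , T]; I21: [S → , T .] vs [S → . , T]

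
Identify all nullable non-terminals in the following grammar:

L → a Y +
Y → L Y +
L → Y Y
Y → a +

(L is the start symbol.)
A non-terminal is nullable if it can derive ε (the empty string): either it has an ε-production, or it has a production whose right-hand side consists entirely of nullable non-terminals.

There are no ε-productions, so no non-terminal can derive ε.
No non-terminals are nullable.

Answer: None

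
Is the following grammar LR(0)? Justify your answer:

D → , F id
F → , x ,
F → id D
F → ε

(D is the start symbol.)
A grammar is LR(0) if no state in the canonical LR(0) collection has:
  - both a shift item (dot before a terminal) and a complete item (shift-reduce conflict), or
  - two or more complete items (reduce-reduce conflict; the accept item [D' → D .] counts as a complete item here).

Augment with D' → D and build the canonical LR(0) collection (I0 = CLOSURE({[D' → . D]}), then GOTO on every symbol after a dot until no new states appear). It has 10 states:
  I0: { [D → . , F id], [D' → . D] }  — shift
  I1: { [D → , . F id], [F → . , x ,], [F → . id D], [F → .] }  — shift, reduce
  I2: { [D' → D .] }  — accept
  I3: { [F → , . x ,] }  — shift
  I4: { [D → , F . id] }  — shift
  I5: { [D → . , F id], [F → id . D] }  — shift
  I6: { [F → id D .] }  — reduce
  I7: { [D → , F id .] }  — reduce
  I8: { [F → , x . ,] }  — shift
  I9: { [F → , x , .] }  — reduce

Conflict in state I1:
  Shift-reduce conflict between [F → .] and [F → . , x ,]
So the grammar is NOT LR(0).

Answer: No. Shift-reduce conflict between [F → .] and [F → . , x ,]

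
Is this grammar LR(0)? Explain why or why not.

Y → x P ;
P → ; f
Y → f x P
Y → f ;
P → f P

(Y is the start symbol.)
Yes, the grammar is LR(0)

A grammar is LR(0) if no state in the canonical LR(0) collection has:
  - both a shift item (dot before a terminal) and a complete item (shift-reduce conflict), or
  - two or more complete items (reduce-reduce conflict; the accept item [Y' → Y .] counts as a complete item here).

Augment with Y' → Y and build the canonical LR(0) collection (I0 = CLOSURE({[Y' → . Y]}), then GOTO on every symbol after a dot until no new states appear). It has 13 states:
  I0: { [Y → . f ;], [Y → . f x P], [Y → . x P ;], [Y' → . Y] }  — shift
  I1: { [Y' → Y .] }  — accept
  I2: { [Y → f . ;], [Y → f . x P] }  — shift
  I3: { [P → . ; f], [P → . f P], [Y → x . P ;] }  — shift
  I4: { [P → ; . f] }  — shift
  I5: { [Y → x P . ;] }  — shift
  I6: { [P → . ; f], [P → . f P], [P → f . P] }  — shift
  I7: { [P → f P .] }  — reduce
  I8: { [Y → x P ; .] }  — reduce
  I9: { [P → ; f .] }  — reduce
  I10: { [Y → f ; .] }  — reduce
  I11: { [P → . ; f], [P → . f P], [Y → f x . P] }  — shift
  I12: { [Y → f x P .] }  — reduce

Every state is either a pure shift/goto state or contains exactly one complete item and nothing to shift — no conflicts. The grammar is LR(0).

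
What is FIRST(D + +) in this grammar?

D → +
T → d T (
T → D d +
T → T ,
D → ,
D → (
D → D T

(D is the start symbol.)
FIRST sets of the non-terminals involved (from the grammar, by fixed-point iteration):
  FIRST(D) = { '(', '+', ',' }

To compute FIRST(D + +), process the symbols left to right:
Symbol D is a non-terminal. Add FIRST(D) \ {ε} = { '(', '+', ',' }
D is not nullable (ε ∉ FIRST(D)), so stop here.
FIRST(D + +) = { '(', '+', ',' }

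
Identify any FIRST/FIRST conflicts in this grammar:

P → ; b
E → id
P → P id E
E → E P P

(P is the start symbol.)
A FIRST/FIRST conflict occurs when two productions N → α and N → β for the same non-terminal have FIRST(α) ∩ FIRST(β) ≠ ∅ (with ε ∈ FIRST of a nullable right-hand side, so two nullable alternatives also conflict).

FIRST sets of the non-terminals at (or reachable through a nullable prefix from) the front of some alternative:
  FIRST(P) = { ';' }
  FIRST(E) = { 'id' }

Productions for P:
  P → ; b: FIRST = { ';' }
  P → P id E: FIRST = { ';' }
Productions for E:
  E → id: FIRST = { 'id' }
  E → E P P: FIRST = { 'id' }

Conflict for P: P → ; b and P → P id E
  Overlap: { ';' }
Conflict for E: E → id and E → E P P
  Overlap: { 'id' }

Answer: Yes. P → ';' b / P → P id E on { ';' }; E → id / E → E P P on { 'id' }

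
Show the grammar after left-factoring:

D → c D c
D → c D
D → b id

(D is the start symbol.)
Left-factoring transforms A → αβ₁ | αβ₂ into A → αA' and A' → β₁ | β₂
(α is the longest common prefix among the alternatives). Repeat until
no nonterminal has two alternatives with a common prefix.

Round 1: D has alternatives sharing prefix 'c D'. Introduce D': D → c D D'
  Add: D' → c
  Add: D' → ε

No remaining common prefixes — done.

Resulting grammar:
D → c D D'
D' → c
D' → ε
D → b id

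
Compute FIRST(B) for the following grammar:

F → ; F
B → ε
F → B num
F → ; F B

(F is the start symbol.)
To compute FIRST(B), examine every production with B on the left-hand side, reading each right-hand side left to right until a non-nullable symbol is reached.

From B → ε:
  - ε-production, so ε ∈ FIRST(B)

Collecting: FIRST(B) = { ε }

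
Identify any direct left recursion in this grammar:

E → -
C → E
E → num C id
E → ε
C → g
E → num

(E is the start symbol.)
E → -: starts with '-'
C → E: starts with E
E → num C id: starts with num
E → ε: starts with ε
C → g: starts with g
E → num: starts with num

No direct left recursion found.

Answer: No direct left recursion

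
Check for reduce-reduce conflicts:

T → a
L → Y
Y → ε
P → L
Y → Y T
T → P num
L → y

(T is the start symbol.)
Yes — I4: [L → Y .] vs [Y → .]

Augment with T' → T and build the canonical LR(0) collection (I0 = CLOSURE({[T' → . T]}), then GOTO on every symbol after a dot until no new states appear). It has 9 states:
  I0: { [L → . Y], [L → . y], [P → . L], [T → . P num], [T → . a], [T' → . T], [Y → . Y T], [Y → .] }  — shift, reduce
  I1: { [P → L .] }  — reduce
  I2: { [T → P . num] }  — shift
  I3: { [T' → T .] }  — accept
  I4: { [L → . Y], [L → . y], [L → Y .], [P → . L], [T → . P num], [T → . a], [Y → . Y T], [Y → .], [Y → Y . T] }  — shift, 2 reduces
  I5: { [T → a .] }  — reduce
  I6: { [L → y .] }  — reduce
  I7: { [Y → Y T .] }  — reduce
  I8: { [T → P num .] }  — reduce

I4 contains complete items [L → Y .], [Y → .] — reduce-reduce conflict.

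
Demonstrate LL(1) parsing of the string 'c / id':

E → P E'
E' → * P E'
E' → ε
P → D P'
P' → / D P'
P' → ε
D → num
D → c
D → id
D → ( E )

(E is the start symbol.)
LL(1) parsing maintains a stack (initially the start symbol over $) and the input. At each step: if the stack top is a terminal, match it against the current input token; if it is a non-terminal N, replace it with the RHS of M[N, lookahead] (the unique production whose predict set contains the lookahead).

Stack is shown with the top on the left.

Stack        Input     Action
-----------------------------
E $          c / id $  output E → P E'
P E' $       c / id $  output P → D P'
D P' E' $    c / id $  output D → c
c P' E' $    c / id $  match 'c'
P' E' $      / id $    output P' → / D P'
/ D P' E' $  / id $    match '/'
D P' E' $    id $      output D → id
id P' E' $   id $      match 'id'
P' E' $      $         output P' → ε
E' $         $         output E' → ε
$            $         accept

The string is accepted.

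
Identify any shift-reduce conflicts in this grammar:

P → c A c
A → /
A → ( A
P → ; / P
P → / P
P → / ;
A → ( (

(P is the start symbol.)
Augment with P' → P and build the canonical LR(0) collection (I0 = CLOSURE({[P' → . P]}), then GOTO on every symbol after a dot until no new states appear). It has 15 states:
  I0: { [P → . / ;], [P → . / P], [P → . ; / P], [P → . c A c], [P' → . P] }  — shift
  I1: { [P → . / ;], [P → . / P], [P → . ; / P], [P → . c A c], [P → / . ;], [P → / . P] }  — shift
  I2: { [P → ; . / P] }  — shift
  I3: { [P' → P .] }  — accept
  I4: { [A → . ( (], [A → . ( A], [A → . /], [P → c . A c] }  — shift
  I5: { [A → ( . (], [A → ( . A], [A → . ( (], [A → . ( A], [A → . /] }  — shift
  I6: { [A → / .] }  — reduce
  I7: { [P → c A . c] }  — shift
  I8: { [P → c A c .] }  — reduce
  I9: { [A → ( ( .], [A → ( . (], [A → ( . A], [A → . ( (], [A → . ( A], [A → . /] }  — shift, reduce
  I10: { [A → ( A .] }  — reduce
  I11: { [P → . / ;], [P → . / P], [P → . ; / P], [P → . c A c], [P → ; / . P] }  — shift
  I12: { [P → ; / P .] }  — reduce
  I13: { [P → / ; .], [P → ; . / P] }  — shift, reduce
  I14: { [P → / P .] }  — reduce

I9 contains reduce item [A → ( ( .] and shift items [A → . ( (], [A → ( . (], [A → . ( A], [A → . /] — shift-reduce conflict.
I13 contains reduce item [P → / ; .] and shift item [P → ; . / P] — shift-reduce conflict.

Answer: Yes — I9: [A → ( ( .] vs [A → . ( (]; I13: [P → / ; .] vs [P → ; . / P]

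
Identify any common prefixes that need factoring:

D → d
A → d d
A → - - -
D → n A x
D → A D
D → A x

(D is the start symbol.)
Yes, D has productions with common prefix 'A'

Left-factoring is needed when two productions for the same non-terminal
share a common prefix on the right-hand side.

Productions for D:
  D → d
  D → n A x
  D → A D
  D → A x
Productions for A:
  A → d d
  A → - - -

Found common prefix 'A' in productions for D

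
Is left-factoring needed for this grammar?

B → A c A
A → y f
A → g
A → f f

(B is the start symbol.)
Left-factoring is needed when two productions for the same non-terminal
share a common prefix on the right-hand side.

Productions for A:
  A → y f
  A → g
  A → f f

No common prefixes found.

Answer: No, left-factoring is not needed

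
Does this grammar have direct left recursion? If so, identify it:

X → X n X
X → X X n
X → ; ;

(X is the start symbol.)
Direct left recursion occurs when N → N α for some non-terminal N (the right-hand side begins with the left-hand side itself).

X → X n X: LEFT RECURSIVE (starts with X)
X → X X n: LEFT RECURSIVE (starts with X)
X → ; ;: starts with ';'

The grammar has direct left recursion on: X.

Answer: Yes, X is left-recursive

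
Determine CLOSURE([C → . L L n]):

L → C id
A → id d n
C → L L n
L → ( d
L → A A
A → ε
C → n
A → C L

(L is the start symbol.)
Start with: [C → . L L n]
  [C → . L L n] has the dot before L: add [L → . C id], [L → . ( d], [L → . A A]
  [L → . C id] has the dot before C: add [C → . n]
  [L → . A A] has the dot before A: add [A → . id d n], [A → .], [A → . C L]
No further items can be added.

CLOSURE = { [A → . C L], [A → . id d n], [A → .], [C → . L L n], [C → . n], [L → . ( d], [L → . A A], [L → . C id] }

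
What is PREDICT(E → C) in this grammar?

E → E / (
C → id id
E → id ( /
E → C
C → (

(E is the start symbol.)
{ '(', 'id' }

PREDICT(E → C) = (FIRST(RHS) \ {ε}) ∪ (FOLLOW(E) if ε ∈ FIRST(RHS), i.e. RHS ⇒* ε)
FIRST(C) = { '(', 'id' }
FIRST(C) = { '(', 'id' }
ε ∉ FIRST(C), so FOLLOW(E) is not added.
PREDICT(E → C) = { '(', 'id' }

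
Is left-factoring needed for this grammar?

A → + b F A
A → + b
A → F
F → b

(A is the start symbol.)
Left-factoring is needed when two productions for the same non-terminal
share a common prefix on the right-hand side.

Productions for A:
  A → + b F A
  A → + b
  A → F

Found common prefix '+ b' in productions for A

Answer: Yes, A has productions with common prefix '+ b'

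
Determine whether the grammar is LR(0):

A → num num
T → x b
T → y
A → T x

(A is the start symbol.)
Yes, the grammar is LR(0)

A grammar is LR(0) if no state in the canonical LR(0) collection has:
  - both a shift item (dot before a terminal) and a complete item (shift-reduce conflict), or
  - two or more complete items (reduce-reduce conflict; the accept item [A' → A .] counts as a complete item here).

Augment with A' → A and build the canonical LR(0) collection (I0 = CLOSURE({[A' → . A]}), then GOTO on every symbol after a dot until no new states appear). It has 9 states:
  I0: { [A → . T x], [A → . num num], [A' → . A], [T → . x b], [T → . y] }  — shift
  I1: { [A' → A .] }  — accept
  I2: { [A → T . x] }  — shift
  I3: { [A → num . num] }  — shift
  I4: { [T → x . b] }  — shift
  I5: { [T → y .] }  — reduce
  I6: { [T → x b .] }  — reduce
  I7: { [A → num num .] }  — reduce
  I8: { [A → T x .] }  — reduce

Every state is either a pure shift/goto state or contains exactly one complete item and nothing to shift — no conflicts. The grammar is LR(0).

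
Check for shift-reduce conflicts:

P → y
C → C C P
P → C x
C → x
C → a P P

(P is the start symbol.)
No shift-reduce conflicts

Augment with P' → P and build the canonical LR(0) collection (I0 = CLOSURE({[P' → . P]}), then GOTO on every symbol after a dot until no new states appear). It has 12 states:
  I0: { [C → . C C P], [C → . a P P], [C → . x], [P → . C x], [P → . y], [P' → . P] }  — shift
  I1: { [C → . C C P], [C → . a P P], [C → . x], [C → C . C P], [P → C . x] }  — shift
  I2: { [P' → P .] }  — accept
  I3: { [C → . C C P], [C → . a P P], [C → . x], [C → a . P P], [P → . C x], [P → . y] }  — shift
  I4: { [C → x .] }  — reduce
  I5: { [P → y .] }  — reduce
  I6: { [C → . C C P], [C → . a P P], [C → . x], [C → a P . P], [P → . C x], [P → . y] }  — shift
  I7: { [C → a P P .] }  — reduce
  I8: { [C → . C C P], [C → . a P P], [C → . x], [C → C . C P], [C → C C . P], [P → . C x], [P → . y] }  — shift
  I9: { [C → x .], [P → C x .] }  — 2 reduces
  I10: { [C → . C C P], [C → . a P P], [C → . x], [C → C . C P], [C → C C . P], [P → . C x], [P → . y], [P → C . x] }  — shift
  I11: { [C → C C P .] }  — reduce

No state contains both a complete item and a shift item.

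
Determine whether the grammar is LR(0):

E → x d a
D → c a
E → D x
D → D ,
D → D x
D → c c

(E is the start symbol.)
Augment with E' → E and build the canonical LR(0) collection (I0 = CLOSURE({[E' → . E]}), then GOTO on every symbol after a dot until no new states appear). It has 11 states:
  I0: { [D → . D ,], [D → . D x], [D → . c a], [D → . c c], [E → . D x], [E → . x d a], [E' → . E] }  — shift
  I1: { [D → D . ,], [D → D . x], [E → D . x] }  — shift
  I2: { [E' → E .] }  — accept
  I3: { [D → c . a], [D → c . c] }  — shift
  I4: { [E → x . d a] }  — shift
  I5: { [E → x d . a] }  — shift
  I6: { [E → x d a .] }  — reduce
  I7: { [D → c a .] }  — reduce
  I8: { [D → c c .] }  — reduce
  I9: { [D → D , .] }  — reduce
  I10: { [D → D x .], [E → D x .] }  — 2 reduces

Conflict in state I10:
  Reduce-reduce conflict: [D → D x .] and [E → D x .]
So the grammar is NOT LR(0).

Answer: No. Reduce-reduce conflict: [D → D x .] and [E → D x .]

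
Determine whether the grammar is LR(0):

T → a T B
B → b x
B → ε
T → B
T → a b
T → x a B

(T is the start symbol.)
No. Shift-reduce conflict between [B → .] and [B → . b x]

Augment with T' → T and build the canonical LR(0) collection (I0 = CLOSURE({[T' → . T]}), then GOTO on every symbol after a dot until no new states appear). It has 12 states:
  I0: { [B → . b x], [B → .], [T → . B], [T → . a T B], [T → . a b], [T → . x a B], [T' → . T] }  — shift, reduce
  I1: { [T → B .] }  — reduce
  I2: { [T' → T .] }  — accept
  I3: { [B → . b x], [B → .], [T → . B], [T → . a T B], [T → . a b], [T → . x a B], [T → a . T B], [T → a . b] }  — shift, reduce
  I4: { [B → b . x] }  — shift
  I5: { [T → x . a B] }  — shift
  I6: { [B → . b x], [B → .], [T → x a . B] }  — shift, reduce
  I7: { [T → x a B .] }  — reduce
  I8: { [B → b x .] }  — reduce
  I9: { [B → . b x], [B → .], [T → a T . B] }  — shift, reduce
  I10: { [B → b . x], [T → a b .] }  — shift, reduce
  I11: { [T → a T B .] }  — reduce

Conflict in state I0:
  Shift-reduce conflict between [B → .] and [B → . b x]
So the grammar is NOT LR(0).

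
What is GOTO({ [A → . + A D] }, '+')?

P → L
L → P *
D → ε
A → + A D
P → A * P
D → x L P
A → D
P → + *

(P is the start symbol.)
{ [A → + . A D], [A → . + A D], [A → . D], [D → . x L P], [D → .] }

GOTO(I, '+') = CLOSURE({ [A → αX.β] : [A → α.Xβ] ∈ I, X = '+' })

Items with dot before '+', with the dot advanced:
  [A → . + A D] → [A → + . A D]
Closure of the advanced items:
  [A → + . A D] has the dot before A: add [A → . + A D], [A → . D]
  [A → . D] has the dot before D: add [D → .], [D → . x L P]

GOTO = { [A → + . A D], [A → . + A D], [A → . D], [D → . x L P], [D → .] }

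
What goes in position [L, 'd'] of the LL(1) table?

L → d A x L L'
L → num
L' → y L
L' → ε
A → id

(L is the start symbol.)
L → d A x L L'

To find M[L, 'd'], we find productions for L where 'd' is in the predict set (PREDICT(N → α) = (FIRST(α) \ {ε}) ∪ (FOLLOW(N) if α ⇒* ε)).

L → d A x L L': PREDICT = { 'd' }
  'd' is in predict set, so this production goes in M[L, 'd']
L → num: PREDICT = { 'num' }

M[L, 'd'] = L → d A x L L'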